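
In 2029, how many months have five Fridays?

4

A month of length L has five Fridays iff its first Friday is on day ≤ L−28 (so day 1–3 in a 31-day month, 1–2 in a 30-day month, day 1 in a leap February).
Checking each month of 2029: Jan starts Mon (31d); Feb starts Thu (28d); Mar starts Thu (31d) ✓; Apr starts Sun (30d); May starts Tue (31d); Jun starts Fri (30d) ✓; Jul starts Sun (31d); Aug starts Wed (31d) ✓; Sep starts Sat (30d); Oct starts Mon (31d); Nov starts Thu (30d) ✓; Dec starts Sat (31d).
Five-Friday months: March, June, August, November → 4.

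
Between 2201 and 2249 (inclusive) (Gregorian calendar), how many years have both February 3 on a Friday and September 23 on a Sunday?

Check each year's weekday for February 3 and September 23:
  2201: Tue/Wed  2202: Wed/Thu  2203: Thu/Fri  2204: Fri/Sun ✓  2205: Sun/Mon  2206: Mon/Tue  2207: Tue/Wed  2208: Wed/Fri  2209: Fri/Sat  2210: Sat/Sun  2211: Sun/Mon  2212: Mon/Wed  2213: Wed/Thu  2214: Thu/Fri  …(21 more)…  2236: Wed/Fri  2237: Fri/Sat  2238: Sat/Sun  2239: Sun/Mon  2240: Mon/Wed  2241: Wed/Thu  2242: Thu/Fri  2243: Fri/Sat  2244: Sat/Mon  2245: Mon/Tue  2246: Tue/Wed  2247: Wed/Thu  2248: Thu/Sat  2249: Sat/Sun
Both conditions hold in: 2204, 2232 — 2.

2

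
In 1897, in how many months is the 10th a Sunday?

Check the 10th of each month of 1897: Jan 10: Sun, Feb 10: Wed, Mar 10: Wed, Apr 10: Sat, May 10: Mon, Jun 10: Thu, Jul 10: Sat, Aug 10: Tue, Sep 10: Fri, Oct 10: Sun, Nov 10: Wed, Dec 10: Fri.
Sunday occurs in January, October — 2 months.

2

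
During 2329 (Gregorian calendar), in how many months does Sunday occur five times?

A month of length L has five Sundays iff its first Sunday is on day ≤ L−28 (so day 1–3 in a 31-day month, 1–2 in a 30-day month, day 1 in a leap February).
Checking each month of 2329: Jan starts Tue (31d); Feb starts Fri (28d); Mar starts Fri (31d) ✓; Apr starts Mon (30d); May starts Wed (31d); Jun starts Sat (30d) ✓; Jul starts Mon (31d); Aug starts Thu (31d); Sep starts Sun (30d) ✓; Oct starts Tue (31d); Nov starts Fri (30d); Dec starts Sun (31d) ✓.
Five-Sunday months: March, June, September, December → 4.

4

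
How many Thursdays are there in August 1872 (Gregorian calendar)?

August 1872 has 31 days and begins on Thursday.
The first Thursday is August 1.
Thursdays fall on 1, 8, 15, 22, 29 — that's 5.

5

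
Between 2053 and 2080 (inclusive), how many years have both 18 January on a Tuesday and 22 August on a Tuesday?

Check each year's weekday for 18 January and 22 August:
  2053: Sat/Fri  2054: Sun/Sat  2055: Mon/Sun  2056: Tue/Tue ✓  2057: Thu/Wed  2058: Fri/Thu  2059: Sat/Fri  2060: Sun/Sun  2061: Tue/Mon  2062: Wed/Tue  2063: Thu/Wed  2064: Fri/Fri  2065: Sun/Sat  2066: Mon/Sun  2067: Tue/Mon  2068: Wed/Wed  2069: Fri/Thu  2070: Sat/Fri  2071: Sun/Sat  2072: Mon/Mon  2073: Wed/Tue  2074: Thu/Wed  2075: Fri/Thu  2076: Sat/Sat  2077: Mon/Sun  2078: Tue/Mon  2079: Wed/Tue  2080: Thu/Thu
Both conditions hold in: 2056 — 1.

1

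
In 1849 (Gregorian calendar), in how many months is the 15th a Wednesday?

Check the 15th of each month of 1849: Jan 15: Mon, Feb 15: Thu, Mar 15: Thu, Apr 15: Sun, May 15: Tue, Jun 15: Fri, Jul 15: Sun, Aug 15: Wed, Sep 15: Sat, Oct 15: Mon, Nov 15: Thu, Dec 15: Sat.
Wednesday occurs in August — 1 month.

1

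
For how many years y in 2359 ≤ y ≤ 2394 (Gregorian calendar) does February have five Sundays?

1

February has 28 days (29 in leap years); it has five Sundays when Sunday falls among the first (month-length − 28) days — i.e. when February 1 is Sunday in a leap year (never in a common year).
February 1 by year: 2359:Sun 2360:Mon 2361:Wed 2362:Thu 2363:Fri 2364:Sat 2365:Mon 2366:Tue 2367:Wed 2368:Thu 2369:Sat 2370:Sun 2371:Mon 2372:Tue 2373:Thu …(6 more)… 2380:Fri 2381:Sun 2382:Mon 2383:Tue 2384:Wed 2385:Fri 2386:Sat 2387:Sun 2388:Mon 2389:Wed 2390:Thu 2391:Fri 2392:Sat 2393:Mon 2394:Tue
Years with five Sundays: 2376 → 1.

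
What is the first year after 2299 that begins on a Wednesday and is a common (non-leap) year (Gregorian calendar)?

Jan 1 advances by 2 weekdays after a leap year and by 1 after a common year.
2299: Jan 1 is Sunday.
2300: Monday
2301: Tuesday
2302: Wednesday
2302 begins on a Wednesday and is a common year.

2302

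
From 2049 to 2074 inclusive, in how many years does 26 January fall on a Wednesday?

Track 26 January's weekday year by year (advancing +1, or +2 across a Feb 29):
  2049: Tue  2050: Wed (+1) ✓  2051: Thu (+1)  2052: Fri (+1)  2053: Sun (+2)
  2054: Mon (+1)  2055: Tue (+1)  2056: Wed (+1) ✓  2057: Fri (+2)  2058: Sat (+1)
  2059: Sun (+1)  2060: Mon (+1)  2061: Wed (+2) ✓  2062: Thu (+1)  2063: Fri (+1)
  2064: Sat (+1)  2065: Mon (+2)  2066: Tue (+1)  2067: Wed (+1) ✓  2068: Thu (+1)
  2069: Sat (+2)  2070: Sun (+1)  2071: Mon (+1)  2072: Tue (+1)  2073: Thu (+2)
  2074: Fri (+1)
Wednesday years: 2050, 2056, 2061, 2067 — 4 in total.

4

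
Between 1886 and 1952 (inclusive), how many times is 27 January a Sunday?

Track 27 January's weekday year by year (advancing +1, or +2 across a Feb 29):
  1886: Wed  1887: Thu (+1)  1888: Fri (+1)  1889: Sun (+2) ✓  1890: Mon (+1)
  1891: Tue (+1)  1892: Wed (+1)  1893: Fri (+2)  1894: Sat (+1)  1895: Sun (+1) ✓
  1896: Mon (+1)  1897: Wed (+2)  1898: Thu (+1)  1899: Fri (+1)  … (39 more years) …
  1939: Fri (+1)  1940: Sat (+1)  1941: Mon (+2)  1942: Tue (+1)  1943: Wed (+1)
  1944: Thu (+1)  1945: Sat (+2)  1946: Sun (+1) ✓  1947: Mon (+1)  1948: Tue (+1)
  1949: Thu (+2)  1950: Fri (+1)  1951: Sat (+1)  1952: Sun (+1) ✓
Sunday years: 1889, 1895, 1901, 1907, 1918, 1924, 1929, 1935, 1946, 1952 — 10 in total.

10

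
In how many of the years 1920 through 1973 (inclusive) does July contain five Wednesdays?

July has 31 days; it has five Wednesdays when Wednesday falls among the first (month-length − 28) days — i.e. when July 1 is one of Wednesday/Tuesday/Monday.
July 1 by year: 1920:Thu 1921:Fri 1922:Sat 1923:Sun 1924:Tue✓ 1925:Wed✓ 1926:Thu 1927:Fri 1928:Sun 1929:Mon✓ 1930:Tue✓ 1931:Wed✓ 1932:Fri 1933:Sat 1934:Sun …(24 more)… 1959:Wed✓ 1960:Fri 1961:Sat 1962:Sun 1963:Mon✓ 1964:Wed✓ 1965:Thu 1966:Fri 1967:Sat 1968:Mon✓ 1969:Tue✓ 1970:Wed✓ 1971:Thu 1972:Sat 1973:Sun
Years with five Wednesdays: 1924, 1925, 1929, 1930, 1931, 1935, 1936, 1940, 1941, 1942, 1946, 1947, 1952, 1953, 1957, 1958, 1959, 1963, 1964, 1968, 1969, 1970 → 22.

22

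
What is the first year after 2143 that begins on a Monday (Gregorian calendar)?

Jan 1 advances by 2 weekdays after a leap year and by 1 after a common year.
2143: Jan 1 is Tuesday.
2144: Wednesday (leap)
2145: Friday
2146: Saturday
2147: Sunday
2148: Monday (leap)
2148 begins on a Monday

2148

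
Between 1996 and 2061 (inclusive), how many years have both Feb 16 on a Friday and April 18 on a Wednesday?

7

Check each year's weekday for Feb 16 and April 18:
  1996: Fri/Thu  1997: Sun/Fri  1998: Mon/Sat  1999: Tue/Sun  2000: Wed/Tue  2001: Fri/Wed ✓  2002: Sat/Thu  2003: Sun/Fri  2004: Mon/Sun  2005: Wed/Mon  2006: Thu/Tue  2007: Fri/Wed ✓  2008: Sat/Fri  2009: Mon/Sat  …(38 more)…  2048: Sun/Sat  2049: Tue/Sun  2050: Wed/Mon  2051: Thu/Tue  2052: Fri/Thu  2053: Sun/Fri  2054: Mon/Sat  2055: Tue/Sun  2056: Wed/Tue  2057: Fri/Wed ✓  2058: Sat/Thu  2059: Sun/Fri  2060: Mon/Sun  2061: Wed/Mon
Both conditions hold in: 2001, 2007, 2018, 2029, 2035, 2046, 2057 — 7.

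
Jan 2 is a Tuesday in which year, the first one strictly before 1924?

1923

From one year to the next, a fixed date's weekday advances by 1, or by 2 when a Feb 29 lies between the two dates.
1924: January 2 is Wednesday.
1923: Tuesday (−1)
Jan 2 falls on a Tuesday in 1923.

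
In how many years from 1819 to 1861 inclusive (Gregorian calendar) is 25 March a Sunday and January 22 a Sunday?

2

Check each year's weekday for 25 March and January 22:
  1819: Thu/Fri  1820: Sat/Sat  1821: Sun/Mon  1822: Mon/Tue  1823: Tue/Wed  1824: Thu/Thu  1825: Fri/Sat  1826: Sat/Sun  1827: Sun/Mon  1828: Tue/Tue  1829: Wed/Thu  1830: Thu/Fri  1831: Fri/Sat  1832: Sun/Sun ✓  …(15 more)…  1848: Sat/Sat  1849: Sun/Mon  1850: Mon/Tue  1851: Tue/Wed  1852: Thu/Thu  1853: Fri/Sat  1854: Sat/Sun  1855: Sun/Mon  1856: Tue/Tue  1857: Wed/Thu  1858: Thu/Fri  1859: Fri/Sat  1860: Sun/Sun ✓  1861: Mon/Tue
Both conditions hold in: 1832, 1860 — 2.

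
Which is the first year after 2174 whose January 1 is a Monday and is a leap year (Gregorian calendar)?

Jan 1 advances by 2 weekdays after a leap year and by 1 after a common year.
2174: Jan 1 is Saturday.
2175: Sunday
2176: Monday (leap)
2176 begins on a Monday and is a leap year.

2176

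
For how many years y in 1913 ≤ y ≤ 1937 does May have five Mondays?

May has 31 days; it has five Mondays when Monday falls among the first (month-length − 28) days — i.e. when May 1 is one of Monday/Sunday/Saturday.
May 1 by year: 1913:Thu 1914:Fri 1915:Sat✓ 1916:Mon✓ 1917:Tue 1918:Wed 1919:Thu 1920:Sat✓ 1921:Sun✓ 1922:Mon✓ 1923:Tue 1924:Thu 1925:Fri 1926:Sat✓ 1927:Sun✓ 1928:Tue 1929:Wed 1930:Thu 1931:Fri 1932:Sun✓ 1933:Mon✓ 1934:Tue 1935:Wed 1936:Fri 1937:Sat✓
Years with five Mondays: 1915, 1916, 1920, 1921, 1922, 1926, 1927, 1932, 1933, 1937 → 10.

10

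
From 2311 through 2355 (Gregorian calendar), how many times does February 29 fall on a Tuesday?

2

Leap years in 2311–2355: 11 of them.
Feb 29 weekday advances by 5 (mod 7) from one leap year to the next four years later (or differs when a century non-leap intervenes).
Leap-day weekdays: 2312:Thu 2316:Tue✓ 2320:Sun 2324:Fri 2328:Wed 2332:Mon 2336:Sat 2340:Thu 2344:Tue✓ 2348:Sun 2352:Fri
Tuesday: 2316, 2344 → 2.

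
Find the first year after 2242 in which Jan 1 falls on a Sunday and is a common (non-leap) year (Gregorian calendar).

Jan 1 advances by 2 weekdays after a leap year and by 1 after a common year.
2242: Jan 1 is Saturday.
2243: Sunday
2243 begins on a Sunday and is a common year.

2243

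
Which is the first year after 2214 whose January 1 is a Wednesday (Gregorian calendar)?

2217

Jan 1 advances by 2 weekdays after a leap year and by 1 after a common year.
2214: Jan 1 is Saturday.
2215: Sunday
2216: Monday (leap)
2217: Wednesday
2217 begins on a Wednesday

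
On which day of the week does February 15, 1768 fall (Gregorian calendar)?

Monday

January 1, 1768 is a Friday.
February 15 is day 46 of the year, i.e. 45 days after Jan 1.
45 mod 7 = 3, so advance 3 weekdays from Friday: Monday.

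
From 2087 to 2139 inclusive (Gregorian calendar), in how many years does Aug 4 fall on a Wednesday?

Track Aug 4's weekday year by year (advancing +1, or +2 across a Feb 29):
  2087: Mon  2088: Wed (+2) ✓  2089: Thu (+1)  2090: Fri (+1)  2091: Sat (+1)
  2092: Mon (+2)  2093: Tue (+1)  2094: Wed (+1) ✓  2095: Thu (+1)  2096: Sat (+2)
  2097: Sun (+1)  2098: Mon (+1)  2099: Tue (+1)  2100: Wed (+1) ✓  … (25 more years) …
  2126: Sun (+1)  2127: Mon (+1)  2128: Wed (+2) ✓  2129: Thu (+1)  2130: Fri (+1)
  2131: Sat (+1)  2132: Mon (+2)  2133: Tue (+1)  2134: Wed (+1) ✓  2135: Thu (+1)
  2136: Sat (+2)  2137: Sun (+1)  2138: Mon (+1)  2139: Tue (+1)
Wednesday years: 2088, 2094, 2100, 2106, 2117, 2123, 2128, 2134 — 8 in total.

8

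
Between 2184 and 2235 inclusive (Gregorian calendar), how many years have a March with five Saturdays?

23

March has 31 days; it has five Saturdays when Saturday falls among the first (month-length − 28) days — i.e. when March 1 is one of Saturday/Friday/Thursday.
March 1 by year: 2184:Mon 2185:Tue 2186:Wed 2187:Thu✓ 2188:Sat✓ 2189:Sun 2190:Mon 2191:Tue 2192:Thu✓ 2193:Fri✓ 2194:Sat✓ 2195:Sun 2196:Tue 2197:Wed 2198:Thu✓ …(22 more)… 2221:Thu✓ 2222:Fri✓ 2223:Sat✓ 2224:Mon 2225:Tue 2226:Wed 2227:Thu✓ 2228:Sat✓ 2229:Sun 2230:Mon 2231:Tue 2232:Thu✓ 2233:Fri✓ 2234:Sat✓ 2235:Sun
Years with five Saturdays: 2187, 2188, 2192, 2193, 2194, 2198, 2199, 2200, 2204, 2205, 2206, 2210, 2211, 2216, 2217, 2221, 2222, 2223, 2227, 2228, 2232, 2233, 2234 → 23.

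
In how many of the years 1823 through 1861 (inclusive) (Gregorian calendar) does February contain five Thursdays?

1

February has 28 days (29 in leap years); it has five Thursdays when Thursday falls among the first (month-length − 28) days — i.e. when February 1 is Thursday in a leap year (never in a common year).
February 1 by year: 1823:Sat 1824:Sun 1825:Tue 1826:Wed 1827:Thu 1828:Fri 1829:Sun 1830:Mon 1831:Tue 1832:Wed 1833:Fri 1834:Sat 1835:Sun 1836:Mon 1837:Wed …(9 more)… 1847:Mon 1848:Tue 1849:Thu 1850:Fri 1851:Sat 1852:Sun 1853:Tue 1854:Wed 1855:Thu 1856:Fri 1857:Sun 1858:Mon 1859:Tue 1860:Wed 1861:Fri
Years with five Thursdays: 1844 → 1.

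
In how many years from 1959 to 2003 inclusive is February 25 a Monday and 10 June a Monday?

Check each year's weekday for February 25 and 10 June:
  1959: Wed/Wed  1960: Thu/Fri  1961: Sat/Sat  1962: Sun/Sun  1963: Mon/Mon ✓  1964: Tue/Wed  1965: Thu/Thu  1966: Fri/Fri  1967: Sat/Sat  1968: Sun/Mon  1969: Tue/Tue  1970: Wed/Wed  1971: Thu/Thu  1972: Fri/Sat  …(17 more)…  1990: Sun/Sun  1991: Mon/Mon ✓  1992: Tue/Wed  1993: Thu/Thu  1994: Fri/Fri  1995: Sat/Sat  1996: Sun/Mon  1997: Tue/Tue  1998: Wed/Wed  1999: Thu/Thu  2000: Fri/Sat  2001: Sun/Sun  2002: Mon/Mon ✓  2003: Tue/Tue
Both conditions hold in: 1963, 1974, 1985, 1991, 2002 — 5.

5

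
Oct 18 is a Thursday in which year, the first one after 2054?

From one year to the next, a fixed date's weekday advances by 1, or by 2 when a Feb 29 lies between the two dates.
2054: October 18 is Sunday.
2055: Monday (+1)
2056: Wednesday (+2)
2057: Thursday (+1)
Oct 18 falls on a Thursday in 2057.

2057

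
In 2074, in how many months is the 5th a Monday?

Check the 5th of each month of 2074: Jan 5: Fri, Feb 5: Mon, Mar 5: Mon, Apr 5: Thu, May 5: Sat, Jun 5: Tue, Jul 5: Thu, Aug 5: Sun, Sep 5: Wed, Oct 5: Fri, Nov 5: Mon, Dec 5: Wed.
Monday occurs in February, March, November — 3 months.

3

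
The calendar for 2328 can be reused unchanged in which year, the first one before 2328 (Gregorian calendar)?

Two years share a calendar iff Jan 1 falls on the same weekday and both are leap or both are common. 2328: Jan 1 is Sunday, leap year.
2327: Jan 1 Saturday, common
2326: Jan 1 Friday, common
2325: Jan 1 Thursday, common
2324: Jan 1 Tuesday, leap
2323: Jan 1 Monday, common
2322: Jan 1 Sunday, common
2321: Jan 1 Saturday, common
2320: Jan 1 Thursday, leap
2319: Jan 1 Wednesday, common
2318: Jan 1 Tuesday, common
2317: Jan 1 Monday, common
2316: Jan 1 Saturday, leap
2315: Jan 1 Friday, common
2314: Jan 1 Thursday, common
2313: Jan 1 Wednesday, common
2312: Jan 1 Monday, leap
2311: Jan 1 Sunday, common
2310: Jan 1 Saturday, common
2309: Jan 1 Friday, common
2308: Jan 1 Wednesday, leap
2307: Jan 1 Tuesday, common
2306: Jan 1 Monday, common
2305: Jan 1 Sunday, common
2304: Jan 1 Friday, leap
2303: Jan 1 Thursday, common
2302: Jan 1 Wednesday, common
2301: Jan 1 Tuesday, common
2300: Jan 1 Monday, common
2299: Jan 1 Sunday, common
2298: Jan 1 Saturday, common
2297: Jan 1 Friday, common
2296: Jan 1 Wednesday, leap
2295: Jan 1 Tuesday, common
2294: Jan 1 Monday, common
2293: Jan 1 Sunday, common
2292: Jan 1 Friday, leap
2291: Jan 1 Thursday, common
2290: Jan 1 Wednesday, common
2289: Jan 1 Tuesday, common
2288: Jan 1 Sunday, leap
2288 matches on both conditions.

2288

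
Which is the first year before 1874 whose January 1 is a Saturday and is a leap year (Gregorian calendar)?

1848

Jan 1 advances by 2 weekdays after a leap year and by 1 after a common year.
1874: Jan 1 is Thursday.
1873: Wednesday
1872: Monday (leap)
1871: Sunday
1870: Saturday
1869: Friday
1868: Wednesday (leap)
1867: Tuesday
1866: Monday
1865: Sunday
1864: Friday (leap)
1863: Thursday
1862: Wednesday
1861: Tuesday
1860: Sunday (leap)
1859: Saturday
1858: Friday
1857: Thursday
1856: Tuesday (leap)
1855: Monday
1854: Sunday
1853: Saturday
1852: Thursday (leap)
1851: Wednesday
1850: Tuesday
1849: Monday
1848: Saturday (leap)
1848 begins on a Saturday and is a leap year.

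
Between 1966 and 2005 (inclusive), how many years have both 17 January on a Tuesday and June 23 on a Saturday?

Check each year's weekday for 17 January and June 23:
  1966: Mon/Thu  1967: Tue/Fri  1968: Wed/Sun  1969: Fri/Mon  1970: Sat/Tue  1971: Sun/Wed  1972: Mon/Fri  1973: Wed/Sat  1974: Thu/Sun  1975: Fri/Mon  1976: Sat/Wed  1977: Mon/Thu  1978: Tue/Fri  1979: Wed/Sat  …(12 more)…  1992: Fri/Tue  1993: Sun/Wed  1994: Mon/Thu  1995: Tue/Fri  1996: Wed/Sun  1997: Fri/Mon  1998: Sat/Tue  1999: Sun/Wed  2000: Mon/Fri  2001: Wed/Sat  2002: Thu/Sun  2003: Fri/Mon  2004: Sat/Wed  2005: Mon/Thu
Both conditions hold in: 1984 — 1.

1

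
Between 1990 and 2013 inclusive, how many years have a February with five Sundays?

1

February has 28 days (29 in leap years); it has five Sundays when Sunday falls among the first (month-length − 28) days — i.e. when February 1 is Sunday in a leap year (never in a common year).
February 1 by year: 1990:Thu 1991:Fri 1992:Sat 1993:Mon 1994:Tue 1995:Wed 1996:Thu 1997:Sat 1998:Sun 1999:Mon 2000:Tue 2001:Thu 2002:Fri 2003:Sat 2004:Sun✓ 2005:Tue 2006:Wed 2007:Thu 2008:Fri 2009:Sun 2010:Mon 2011:Tue 2012:Wed 2013:Fri
Years with five Sundays: 2004 → 1.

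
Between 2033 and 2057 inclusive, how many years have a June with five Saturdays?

June has 30 days; it has five Saturdays when Saturday falls among the first (month-length − 28) days — i.e. when June 1 is one of Saturday/Friday.
June 1 by year: 2033:Wed 2034:Thu 2035:Fri✓ 2036:Sun 2037:Mon 2038:Tue 2039:Wed 2040:Fri✓ 2041:Sat✓ 2042:Sun 2043:Mon 2044:Wed 2045:Thu 2046:Fri✓ 2047:Sat✓ 2048:Mon 2049:Tue 2050:Wed 2051:Thu 2052:Sat✓ 2053:Sun 2054:Mon 2055:Tue 2056:Thu 2057:Fri✓
Years with five Saturdays: 2035, 2040, 2041, 2046, 2047, 2052, 2057 → 7.

7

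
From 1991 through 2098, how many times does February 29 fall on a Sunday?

4

Leap years in 1991–2098: 27 of them.
Feb 29 weekday advances by 5 (mod 7) from one leap year to the next four years later (or differs when a century non-leap intervenes).
Leap-day weekdays: 1992:Sat 1996:Thu 2000:Tue 2004:Sun✓ 2008:Fri 2012:Wed 2016:Mon 2020:Sat 2024:Thu 2028:Tue 2032:Sun✓ 2036:Fri 2040:Wed 2044:Mon 2048:Sat 2052:Thu 2056:Tue 2060:Sun✓ 2064:Fri 2068:Wed 2072:Mon 2076:Sat 2080:Thu 2084:Tue 2088:Sun✓ 2092:Fri 2096:Wed
Sunday: 2004, 2032, 2060, 2088 → 4.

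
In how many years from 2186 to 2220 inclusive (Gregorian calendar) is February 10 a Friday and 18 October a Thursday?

2

Check each year's weekday for February 10 and 18 October:
  2186: Fri/Wed  2187: Sat/Thu  2188: Sun/Sat  2189: Tue/Sun  2190: Wed/Mon  2191: Thu/Tue  2192: Fri/Thu ✓  2193: Sun/Fri  2194: Mon/Sat  2195: Tue/Sun  2196: Wed/Tue  2197: Fri/Wed  2198: Sat/Thu  2199: Sun/Fri  …(7 more)…  2207: Tue/Sun  2208: Wed/Tue  2209: Fri/Wed  2210: Sat/Thu  2211: Sun/Fri  2212: Mon/Sun  2213: Wed/Mon  2214: Thu/Tue  2215: Fri/Wed  2216: Sat/Fri  2217: Mon/Sat  2218: Tue/Sun  2219: Wed/Mon  2220: Thu/Wed
Both conditions hold in: 2192, 2204 — 2.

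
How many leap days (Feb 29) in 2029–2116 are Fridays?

4

Leap years in 2029–2116: 21 of them.
Feb 29 weekday advances by 5 (mod 7) from one leap year to the next four years later (or differs when a century non-leap intervenes).
Leap-day weekdays: 2032:Sun 2036:Fri✓ 2040:Wed 2044:Mon 2048:Sat 2052:Thu 2056:Tue 2060:Sun 2064:Fri✓ 2068:Wed 2072:Mon 2076:Sat 2080:Thu 2084:Tue 2088:Sun 2092:Fri✓ 2096:Wed 2104:Fri✓ 2108:Wed 2112:Mon 2116:Sat
Friday: 2036, 2064, 2092, 2104 → 4.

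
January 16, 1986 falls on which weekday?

Thursday

January 1, 1986 is a Wednesday.
January 16 is day 16 of the year, i.e. 15 days after Jan 1.
15 mod 7 = 1, so advance 1 weekday from Wednesday: Thursday.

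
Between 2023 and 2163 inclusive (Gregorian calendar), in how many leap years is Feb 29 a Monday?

Leap years in 2023–2163: 34 of them.
Feb 29 weekday advances by 5 (mod 7) from one leap year to the next four years later (or differs when a century non-leap intervenes).
Leap-day weekdays: 2024:Thu 2028:Tue 2032:Sun 2036:Fri 2040:Wed 2044:Mon✓ 2048:Sat 2052:Thu 2056:Tue 2060:Sun 2064:Fri 2068:Wed 2072:Mon✓ …(8 more)… 2112:Mon✓ 2116:Sat 2120:Thu 2124:Tue 2128:Sun 2132:Fri 2136:Wed 2140:Mon✓ 2144:Sat 2148:Thu 2152:Tue 2156:Sun 2160:Fri
Monday: 2044, 2072, 2112, 2140 → 4.

4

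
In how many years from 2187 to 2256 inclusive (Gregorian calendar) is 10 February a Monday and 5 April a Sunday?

Check each year's weekday for 10 February and 5 April:
  2187: Sat/Thu  2188: Sun/Sat  2189: Tue/Sun  2190: Wed/Mon  2191: Thu/Tue  2192: Fri/Thu  2193: Sun/Fri  2194: Mon/Sat  2195: Tue/Sun  2196: Wed/Tue  2197: Fri/Wed  2198: Sat/Thu  2199: Sun/Fri  2200: Mon/Sat  …(42 more)…  2243: Fri/Wed  2244: Sat/Fri  2245: Mon/Sat  2246: Tue/Sun  2247: Wed/Mon  2248: Thu/Wed  2249: Sat/Thu  2250: Sun/Fri  2251: Mon/Sat  2252: Tue/Mon  2253: Thu/Tue  2254: Fri/Wed  2255: Sat/Thu  2256: Sun/Sat
Both conditions hold in: 2212, 2240 — 2.

2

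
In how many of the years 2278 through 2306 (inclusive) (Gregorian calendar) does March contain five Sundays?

12

March has 31 days; it has five Sundays when Sunday falls among the first (month-length − 28) days — i.e. when March 1 is one of Sunday/Saturday/Friday.
March 1 by year: 2278:Fri✓ 2279:Sat✓ 2280:Mon 2281:Tue 2282:Wed 2283:Thu 2284:Sat✓ 2285:Sun✓ 2286:Mon 2287:Tue 2288:Thu 2289:Fri✓ 2290:Sat✓ 2291:Sun✓ 2292:Tue 2293:Wed 2294:Thu 2295:Fri✓ 2296:Sun✓ 2297:Mon 2298:Tue 2299:Wed 2300:Thu 2301:Fri✓ 2302:Sat✓ 2303:Sun✓ 2304:Tue 2305:Wed 2306:Thu
Years with five Sundays: 2278, 2279, 2284, 2285, 2289, 2290, 2291, 2295, 2296, 2301, 2302, 2303 → 12.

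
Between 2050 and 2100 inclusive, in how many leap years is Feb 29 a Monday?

1

Leap years in 2050–2100: 12 of them.
Feb 29 weekday advances by 5 (mod 7) from one leap year to the next four years later (or differs when a century non-leap intervenes).
Leap-day weekdays: 2052:Thu 2056:Tue 2060:Sun 2064:Fri 2068:Wed 2072:Mon✓ 2076:Sat 2080:Thu 2084:Tue 2088:Sun 2092:Fri 2096:Wed
Monday: 2072 → 1.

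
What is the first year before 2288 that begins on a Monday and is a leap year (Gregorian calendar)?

2272

Jan 1 advances by 2 weekdays after a leap year and by 1 after a common year.
2288: Jan 1 is Sunday (leap).
2287: Saturday
2286: Friday
2285: Thursday
2284: Tuesday (leap)
2283: Monday
2282: Sunday
2281: Saturday
2280: Thursday (leap)
2279: Wednesday
2278: Tuesday
2277: Monday
2276: Saturday (leap)
2275: Friday
2274: Thursday
2273: Wednesday
2272: Monday (leap)
2272 begins on a Monday and is a leap year.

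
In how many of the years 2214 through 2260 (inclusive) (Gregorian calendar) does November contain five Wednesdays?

November has 30 days; it has five Wednesdays when Wednesday falls among the first (month-length − 28) days — i.e. when November 1 is one of Wednesday/Tuesday.
November 1 by year: 2214:Tue✓ 2215:Wed✓ 2216:Fri 2217:Sat 2218:Sun 2219:Mon 2220:Wed✓ 2221:Thu 2222:Fri 2223:Sat 2224:Mon 2225:Tue✓ 2226:Wed✓ 2227:Thu 2228:Sat …(17 more)… 2246:Sun 2247:Mon 2248:Wed✓ 2249:Thu 2250:Fri 2251:Sat 2252:Mon 2253:Tue✓ 2254:Wed✓ 2255:Thu 2256:Sat 2257:Sun 2258:Mon 2259:Tue✓ 2260:Thu
Years with five Wednesdays: 2214, 2215, 2220, 2225, 2226, 2231, 2236, 2237, 2242, 2243, 2248, 2253, 2254, 2259 → 14.

14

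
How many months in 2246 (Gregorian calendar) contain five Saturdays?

A month of length L has five Saturdays iff its first Saturday is on day ≤ L−28 (so day 1–3 in a 31-day month, 1–2 in a 30-day month, day 1 in a leap February).
Checking each month of 2246: Jan starts Thu (31d) ✓; Feb starts Sun (28d); Mar starts Sun (31d); Apr starts Wed (30d); May starts Fri (31d) ✓; Jun starts Mon (30d); Jul starts Wed (31d); Aug starts Sat (31d) ✓; Sep starts Tue (30d); Oct starts Thu (31d) ✓; Nov starts Sun (30d); Dec starts Tue (31d).
Five-Saturday months: January, May, August, October → 4.

4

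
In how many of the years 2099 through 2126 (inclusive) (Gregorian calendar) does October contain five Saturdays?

13

October has 31 days; it has five Saturdays when Saturday falls among the first (month-length − 28) days — i.e. when October 1 is one of Saturday/Friday/Thursday.
October 1 by year: 2099:Thu✓ 2100:Fri✓ 2101:Sat✓ 2102:Sun 2103:Mon 2104:Wed 2105:Thu✓ 2106:Fri✓ 2107:Sat✓ 2108:Mon 2109:Tue 2110:Wed 2111:Thu✓ 2112:Sat✓ 2113:Sun 2114:Mon 2115:Tue 2116:Thu✓ 2117:Fri✓ 2118:Sat✓ 2119:Sun 2120:Tue 2121:Wed 2122:Thu✓ 2123:Fri✓ 2124:Sun 2125:Mon 2126:Tue
Years with five Saturdays: 2099, 2100, 2101, 2105, 2106, 2107, 2111, 2112, 2116, 2117, 2118, 2122, 2123 → 13.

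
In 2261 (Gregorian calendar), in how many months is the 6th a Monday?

Check the 6th of each month of 2261: Jan 6: Sun, Feb 6: Wed, Mar 6: Wed, Apr 6: Sat, May 6: Mon, Jun 6: Thu, Jul 6: Sat, Aug 6: Tue, Sep 6: Fri, Oct 6: Sun, Nov 6: Wed, Dec 6: Fri.
Monday occurs in May — 1 month.

1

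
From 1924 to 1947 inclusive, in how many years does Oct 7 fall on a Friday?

Track Oct 7's weekday year by year (advancing +1, or +2 across a Feb 29):
  1924: Tue  1925: Wed (+1)  1926: Thu (+1)  1927: Fri (+1) ✓  1928: Sun (+2)
  1929: Mon (+1)  1930: Tue (+1)  1931: Wed (+1)  1932: Fri (+2) ✓  1933: Sat (+1)
  1934: Sun (+1)  1935: Mon (+1)  1936: Wed (+2)  1937: Thu (+1)  1938: Fri (+1) ✓
  1939: Sat (+1)  1940: Mon (+2)  1941: Tue (+1)  1942: Wed (+1)  1943: Thu (+1)
  1944: Sat (+2)  1945: Sun (+1)  1946: Mon (+1)  1947: Tue (+1)
Friday years: 1927, 1932, 1938 — 3 in total.

3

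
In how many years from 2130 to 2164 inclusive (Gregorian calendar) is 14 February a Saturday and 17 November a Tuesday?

Check each year's weekday for 14 February and 17 November:
  2130: Tue/Fri  2131: Wed/Sat  2132: Thu/Mon  2133: Sat/Tue ✓  2134: Sun/Wed  2135: Mon/Thu  2136: Tue/Sat  2137: Thu/Sun  2138: Fri/Mon  2139: Sat/Tue ✓  2140: Sun/Thu  2141: Tue/Fri  2142: Wed/Sat  2143: Thu/Sun  …(7 more)…  2151: Sun/Wed  2152: Mon/Fri  2153: Wed/Sat  2154: Thu/Sun  2155: Fri/Mon  2156: Sat/Wed  2157: Mon/Thu  2158: Tue/Fri  2159: Wed/Sat  2160: Thu/Mon  2161: Sat/Tue ✓  2162: Sun/Wed  2163: Mon/Thu  2164: Tue/Sat
Both conditions hold in: 2133, 2139, 2150, 2161 — 4.

4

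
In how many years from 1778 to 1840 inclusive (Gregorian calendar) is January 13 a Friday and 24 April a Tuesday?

Check each year's weekday for January 13 and 24 April:
  1778: Tue/Fri  1779: Wed/Sat  1780: Thu/Mon  1781: Sat/Tue  1782: Sun/Wed  1783: Mon/Thu  1784: Tue/Sat  1785: Thu/Sun  1786: Fri/Mon  1787: Sat/Tue  1788: Sun/Thu  1789: Tue/Fri  1790: Wed/Sat  1791: Thu/Sun  …(35 more)…  1827: Sat/Tue  1828: Sun/Thu  1829: Tue/Fri  1830: Wed/Sat  1831: Thu/Sun  1832: Fri/Tue ✓  1833: Sun/Wed  1834: Mon/Thu  1835: Tue/Fri  1836: Wed/Sun  1837: Fri/Mon  1838: Sat/Tue  1839: Sun/Wed  1840: Mon/Fri
Both conditions hold in: 1792, 1804, 1832 — 3.

3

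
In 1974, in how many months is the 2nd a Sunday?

1

Check the 2nd of each month of 1974: Jan 2: Wed, Feb 2: Sat, Mar 2: Sat, Apr 2: Tue, May 2: Thu, Jun 2: Sun, Jul 2: Tue, Aug 2: Fri, Sep 2: Mon, Oct 2: Wed, Nov 2: Sat, Dec 2: Mon.
Sunday occurs in June — 1 month.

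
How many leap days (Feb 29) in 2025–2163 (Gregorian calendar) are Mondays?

Leap years in 2025–2163: 33 of them.
Feb 29 weekday advances by 5 (mod 7) from one leap year to the next four years later (or differs when a century non-leap intervenes).
Leap-day weekdays: 2028:Tue 2032:Sun 2036:Fri 2040:Wed 2044:Mon✓ 2048:Sat 2052:Thu 2056:Tue 2060:Sun 2064:Fri 2068:Wed 2072:Mon✓ 2076:Sat …(7 more)… 2112:Mon✓ 2116:Sat 2120:Thu 2124:Tue 2128:Sun 2132:Fri 2136:Wed 2140:Mon✓ 2144:Sat 2148:Thu 2152:Tue 2156:Sun 2160:Fri
Monday: 2044, 2072, 2112, 2140 → 4.

4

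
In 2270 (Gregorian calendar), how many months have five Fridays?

A month of length L has five Fridays iff its first Friday is on day ≤ L−28 (so day 1–3 in a 31-day month, 1–2 in a 30-day month, day 1 in a leap February).
Checking each month of 2270: Jan starts Sat (31d); Feb starts Tue (28d); Mar starts Tue (31d); Apr starts Fri (30d) ✓; May starts Sun (31d); Jun starts Wed (30d); Jul starts Fri (31d) ✓; Aug starts Mon (31d); Sep starts Thu (30d) ✓; Oct starts Sat (31d); Nov starts Tue (30d); Dec starts Thu (31d) ✓.
Five-Friday months: April, July, September, December → 4.

4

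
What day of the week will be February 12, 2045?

January 1, 2045 is a Sunday.
February 12 is day 43 of the year, i.e. 42 days after Jan 1.
42 mod 7 = 0, so advance 0 weekdays from Sunday: Sunday.

Sunday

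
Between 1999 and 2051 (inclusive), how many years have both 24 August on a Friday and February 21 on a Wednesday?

6

Check each year's weekday for 24 August and February 21:
  1999: Tue/Sun  2000: Thu/Mon  2001: Fri/Wed ✓  2002: Sat/Thu  2003: Sun/Fri  2004: Tue/Sat  2005: Wed/Mon  2006: Thu/Tue  2007: Fri/Wed ✓  2008: Sun/Thu  2009: Mon/Sat  2010: Tue/Sun  2011: Wed/Mon  2012: Fri/Tue  …(25 more)…  2038: Tue/Sun  2039: Wed/Mon  2040: Fri/Tue  2041: Sat/Thu  2042: Sun/Fri  2043: Mon/Sat  2044: Wed/Sun  2045: Thu/Tue  2046: Fri/Wed ✓  2047: Sat/Thu  2048: Mon/Fri  2049: Tue/Sun  2050: Wed/Mon  2051: Thu/Tue
Both conditions hold in: 2001, 2007, 2018, 2029, 2035, 2046 — 6.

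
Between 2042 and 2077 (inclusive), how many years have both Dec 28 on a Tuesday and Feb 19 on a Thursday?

1

Check each year's weekday for Dec 28 and Feb 19:
  2042: Sun/Wed  2043: Mon/Thu  2044: Wed/Fri  2045: Thu/Sun  2046: Fri/Mon  2047: Sat/Tue  2048: Mon/Wed  2049: Tue/Fri  2050: Wed/Sat  2051: Thu/Sun  2052: Sat/Mon  2053: Sun/Wed  2054: Mon/Thu  2055: Tue/Fri  …(8 more)…  2064: Sun/Tue  2065: Mon/Thu  2066: Tue/Fri  2067: Wed/Sat  2068: Fri/Sun  2069: Sat/Tue  2070: Sun/Wed  2071: Mon/Thu  2072: Wed/Fri  2073: Thu/Sun  2074: Fri/Mon  2075: Sat/Tue  2076: Mon/Wed  2077: Tue/Fri
Both conditions hold in: 2060 — 1.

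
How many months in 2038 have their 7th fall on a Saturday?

Check the 7th of each month of 2038: Jan 7: Thu, Feb 7: Sun, Mar 7: Sun, Apr 7: Wed, May 7: Fri, Jun 7: Mon, Jul 7: Wed, Aug 7: Sat, Sep 7: Tue, Oct 7: Thu, Nov 7: Sun, Dec 7: Tue.
Saturday occurs in August — 1 month.

1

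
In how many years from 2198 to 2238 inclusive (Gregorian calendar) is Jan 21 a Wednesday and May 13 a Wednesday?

Check each year's weekday for Jan 21 and May 13:
  2198: Sun/Sun  2199: Mon/Mon  2200: Tue/Tue  2201: Wed/Wed ✓  2202: Thu/Thu  2203: Fri/Fri  2204: Sat/Sun  2205: Mon/Mon  2206: Tue/Tue  2207: Wed/Wed ✓  2208: Thu/Fri  2209: Sat/Sat  2210: Sun/Sun  2211: Mon/Mon  …(13 more)…  2225: Fri/Fri  2226: Sat/Sat  2227: Sun/Sun  2228: Mon/Tue  2229: Wed/Wed ✓  2230: Thu/Thu  2231: Fri/Fri  2232: Sat/Sun  2233: Mon/Mon  2234: Tue/Tue  2235: Wed/Wed ✓  2236: Thu/Fri  2237: Sat/Sat  2238: Sun/Sun
Both conditions hold in: 2201, 2207, 2218, 2229, 2235 — 5.

5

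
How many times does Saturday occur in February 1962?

February 1962 has 28 days and begins on Thursday.
The first Saturday is February 3.
Saturdays fall on 3, 10, 17, 24 — that's 4.

4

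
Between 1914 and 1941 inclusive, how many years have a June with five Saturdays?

8

June has 30 days; it has five Saturdays when Saturday falls among the first (month-length − 28) days — i.e. when June 1 is one of Saturday/Friday.
June 1 by year: 1914:Mon 1915:Tue 1916:Thu 1917:Fri✓ 1918:Sat✓ 1919:Sun 1920:Tue 1921:Wed 1922:Thu 1923:Fri✓ 1924:Sun 1925:Mon 1926:Tue 1927:Wed 1928:Fri✓ 1929:Sat✓ 1930:Sun 1931:Mon 1932:Wed 1933:Thu 1934:Fri✓ 1935:Sat✓ 1936:Mon 1937:Tue 1938:Wed 1939:Thu 1940:Sat✓ 1941:Sun
Years with five Saturdays: 1917, 1918, 1923, 1928, 1929, 1934, 1935, 1940 → 8.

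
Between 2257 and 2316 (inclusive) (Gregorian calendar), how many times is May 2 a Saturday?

Track May 2's weekday year by year (advancing +1, or +2 across a Feb 29):
  2257: Sat ✓  2258: Sun (+1)  2259: Mon (+1)  2260: Wed (+2)  2261: Thu (+1)
  2262: Fri (+1)  2263: Sat (+1) ✓  2264: Mon (+2)  2265: Tue (+1)  2266: Wed (+1)
  2267: Thu (+1)  2268: Sat (+2) ✓  2269: Sun (+1)  2270: Mon (+1)  … (32 more years) …
  2303: Sat (+1) ✓  2304: Mon (+2)  2305: Tue (+1)  2306: Wed (+1)  2307: Thu (+1)
  2308: Sat (+2) ✓  2309: Sun (+1)  2310: Mon (+1)  2311: Tue (+1)  2312: Thu (+2)
  2313: Fri (+1)  2314: Sat (+1) ✓  2315: Sun (+1)  2316: Tue (+2)
Saturday years: 2257, 2263, 2268, 2274, 2285, 2291, 2296, 2303, 2308, 2314 — 10 in total.

10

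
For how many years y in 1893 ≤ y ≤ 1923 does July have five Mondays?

July has 31 days; it has five Mondays when Monday falls among the first (month-length − 28) days — i.e. when July 1 is one of Monday/Sunday/Saturday.
July 1 by year: 1893:Sat✓ 1894:Sun✓ 1895:Mon✓ 1896:Wed 1897:Thu 1898:Fri 1899:Sat✓ 1900:Sun✓ 1901:Mon✓ 1902:Tue 1903:Wed 1904:Fri 1905:Sat✓ 1906:Sun✓ 1907:Mon✓ 1908:Wed 1909:Thu 1910:Fri 1911:Sat✓ 1912:Mon✓ 1913:Tue 1914:Wed 1915:Thu 1916:Sat✓ 1917:Sun✓ 1918:Mon✓ 1919:Tue 1920:Thu 1921:Fri 1922:Sat✓ 1923:Sun✓
Years with five Mondays: 1893, 1894, 1895, 1899, 1900, 1901, 1905, 1906, 1907, 1911, 1912, 1916, 1917, 1918, 1922, 1923 → 16.

16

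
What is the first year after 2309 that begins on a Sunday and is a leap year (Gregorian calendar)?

Jan 1 advances by 2 weekdays after a leap year and by 1 after a common year.
2309: Jan 1 is Friday.
2310: Saturday
2311: Sunday
2312: Monday (leap)
2313: Wednesday
2314: Thursday
2315: Friday
2316: Saturday (leap)
2317: Monday
2318: Tuesday
2319: Wednesday
2320: Thursday (leap)
2321: Saturday
2322: Sunday
2323: Monday
2324: Tuesday (leap)
2325: Thursday
2326: Friday
2327: Saturday
2328: Sunday (leap)
2328 begins on a Sunday and is a leap year.

2328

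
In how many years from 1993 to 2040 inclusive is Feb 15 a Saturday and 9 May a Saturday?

1

Check each year's weekday for Feb 15 and 9 May:
  1993: Mon/Sun  1994: Tue/Mon  1995: Wed/Tue  1996: Thu/Thu  1997: Sat/Fri  1998: Sun/Sat  1999: Mon/Sun  2000: Tue/Tue  2001: Thu/Wed  2002: Fri/Thu  2003: Sat/Fri  2004: Sun/Sun  2005: Tue/Mon  2006: Wed/Tue  …(20 more)…  2027: Mon/Sun  2028: Tue/Tue  2029: Thu/Wed  2030: Fri/Thu  2031: Sat/Fri  2032: Sun/Sun  2033: Tue/Mon  2034: Wed/Tue  2035: Thu/Wed  2036: Fri/Fri  2037: Sun/Sat  2038: Mon/Sun  2039: Tue/Mon  2040: Wed/Wed
Both conditions hold in: 2020 — 1.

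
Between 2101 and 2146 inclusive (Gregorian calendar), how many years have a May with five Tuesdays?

21

May has 31 days; it has five Tuesdays when Tuesday falls among the first (month-length − 28) days — i.e. when May 1 is one of Tuesday/Monday/Sunday.
May 1 by year: 2101:Sun✓ 2102:Mon✓ 2103:Tue✓ 2104:Thu 2105:Fri 2106:Sat 2107:Sun✓ 2108:Tue✓ 2109:Wed 2110:Thu 2111:Fri 2112:Sun✓ 2113:Mon✓ 2114:Tue✓ 2115:Wed …(16 more)… 2132:Thu 2133:Fri 2134:Sat 2135:Sun✓ 2136:Tue✓ 2137:Wed 2138:Thu 2139:Fri 2140:Sun✓ 2141:Mon✓ 2142:Tue✓ 2143:Wed 2144:Fri 2145:Sat 2146:Sun✓
Years with five Tuesdays: 2101, 2102, 2103, 2107, 2108, 2112, 2113, 2114, 2118, 2119, 2124, 2125, 2129, 2130, 2131, 2135, 2136, 2140, 2141, 2142, 2146 → 21.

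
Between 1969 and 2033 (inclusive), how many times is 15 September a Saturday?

Track 15 September's weekday year by year (advancing +1, or +2 across a Feb 29):
  1969: Mon  1970: Tue (+1)  1971: Wed (+1)  1972: Fri (+2)  1973: Sat (+1) ✓
  1974: Sun (+1)  1975: Mon (+1)  1976: Wed (+2)  1977: Thu (+1)  1978: Fri (+1)
  1979: Sat (+1) ✓  1980: Mon (+2)  1981: Tue (+1)  1982: Wed (+1)  … (37 more years) …
  2020: Tue (+2)  2021: Wed (+1)  2022: Thu (+1)  2023: Fri (+1)  2024: Sun (+2)
  2025: Mon (+1)  2026: Tue (+1)  2027: Wed (+1)  2028: Fri (+2)  2029: Sat (+1) ✓
  2030: Sun (+1)  2031: Mon (+1)  2032: Wed (+2)  2033: Thu (+1)
Saturday years: 1973, 1979, 1984, 1990, 2001, 2007, 2012, 2018, 2029 — 9 in total.

9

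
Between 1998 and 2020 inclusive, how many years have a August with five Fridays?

August has 31 days; it has five Fridays when Friday falls among the first (month-length − 28) days — i.e. when August 1 is one of Friday/Thursday/Wednesday.
August 1 by year: 1998:Sat 1999:Sun 2000:Tue 2001:Wed✓ 2002:Thu✓ 2003:Fri✓ 2004:Sun 2005:Mon 2006:Tue 2007:Wed✓ 2008:Fri✓ 2009:Sat 2010:Sun 2011:Mon 2012:Wed✓ 2013:Thu✓ 2014:Fri✓ 2015:Sat 2016:Mon 2017:Tue 2018:Wed✓ 2019:Thu✓ 2020:Sat
Years with five Fridays: 2001, 2002, 2003, 2007, 2008, 2012, 2013, 2014, 2018, 2019 → 10.

10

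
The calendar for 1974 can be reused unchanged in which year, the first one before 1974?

1963

Two years share a calendar iff Jan 1 falls on the same weekday and both are leap or both are common. 1974: Jan 1 is Tuesday, common year.
1973: Jan 1 Monday, common
1972: Jan 1 Saturday, leap
1971: Jan 1 Friday, common
1970: Jan 1 Thursday, common
1969: Jan 1 Wednesday, common
1968: Jan 1 Monday, leap
1967: Jan 1 Sunday, common
1966: Jan 1 Saturday, common
1965: Jan 1 Friday, common
1964: Jan 1 Wednesday, leap
1963: Jan 1 Tuesday, common
1963 matches on both conditions.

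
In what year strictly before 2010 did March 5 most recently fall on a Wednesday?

From one year to the next, a fixed date's weekday advances by 1, or by 2 when a Feb 29 lies between the two dates.
2010: March 5 is Friday.
2009: Thursday (−1)
2008: Wednesday (−1)
March 5 falls on a Wednesday in 2008.

2008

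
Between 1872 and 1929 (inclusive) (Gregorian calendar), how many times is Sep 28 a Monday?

8

Track Sep 28's weekday year by year (advancing +1, or +2 across a Feb 29):
  1872: Sat  1873: Sun (+1)  1874: Mon (+1) ✓  1875: Tue (+1)  1876: Thu (+2)
  1877: Fri (+1)  1878: Sat (+1)  1879: Sun (+1)  1880: Tue (+2)  1881: Wed (+1)
  1882: Thu (+1)  1883: Fri (+1)  1884: Sun (+2)  1885: Mon (+1) ✓  … (30 more years) …
  1916: Thu (+2)  1917: Fri (+1)  1918: Sat (+1)  1919: Sun (+1)  1920: Tue (+2)
  1921: Wed (+1)  1922: Thu (+1)  1923: Fri (+1)  1924: Sun (+2)  1925: Mon (+1) ✓
  1926: Tue (+1)  1927: Wed (+1)  1928: Fri (+2)  1929: Sat (+1)
Monday years: 1874, 1885, 1891, 1896, 1903, 1908, 1914, 1925 — 8 in total.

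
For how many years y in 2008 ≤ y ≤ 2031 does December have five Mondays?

December has 31 days; it has five Mondays when Monday falls among the first (month-length − 28) days — i.e. when December 1 is one of Monday/Sunday/Saturday.
December 1 by year: 2008:Mon✓ 2009:Tue 2010:Wed 2011:Thu 2012:Sat✓ 2013:Sun✓ 2014:Mon✓ 2015:Tue 2016:Thu 2017:Fri 2018:Sat✓ 2019:Sun✓ 2020:Tue 2021:Wed 2022:Thu 2023:Fri 2024:Sun✓ 2025:Mon✓ 2026:Tue 2027:Wed 2028:Fri 2029:Sat✓ 2030:Sun✓ 2031:Mon✓
Years with five Mondays: 2008, 2012, 2013, 2014, 2018, 2019, 2024, 2025, 2029, 2030, 2031 → 11.

11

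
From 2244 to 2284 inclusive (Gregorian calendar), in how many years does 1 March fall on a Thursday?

Track 1 March's weekday year by year (advancing +1, or +2 across a Feb 29):
  2244: Fri  2245: Sat (+1)  2246: Sun (+1)  2247: Mon (+1)  2248: Wed (+2)
  2249: Thu (+1) ✓  2250: Fri (+1)  2251: Sat (+1)  2252: Mon (+2)  2253: Tue (+1)
  2254: Wed (+1)  2255: Thu (+1) ✓  2256: Sat (+2)  2257: Sun (+1)  … (13 more years) …
  2271: Wed (+1)  2272: Fri (+2)  2273: Sat (+1)  2274: Sun (+1)  2275: Mon (+1)
  2276: Wed (+2)  2277: Thu (+1) ✓  2278: Fri (+1)  2279: Sat (+1)  2280: Mon (+2)
  2281: Tue (+1)  2282: Wed (+1)  2283: Thu (+1) ✓  2284: Sat (+2)
Thursday years: 2249, 2255, 2260, 2266, 2277, 2283 — 6 in total.

6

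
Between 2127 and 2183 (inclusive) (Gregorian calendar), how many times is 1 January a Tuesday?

8

Track 1 January's weekday year by year (advancing +1, or +2 across a Feb 29):
  2127: Wed  2128: Thu (+1)  2129: Sat (+2)  2130: Sun (+1)  2131: Mon (+1)
  2132: Tue (+1) ✓  2133: Thu (+2)  2134: Fri (+1)  2135: Sat (+1)  2136: Sun (+1)
  2137: Tue (+2) ✓  2138: Wed (+1)  2139: Thu (+1)  2140: Fri (+1)  … (29 more years) …
  2170: Mon (+1)  2171: Tue (+1) ✓  2172: Wed (+1)  2173: Fri (+2)  2174: Sat (+1)
  2175: Sun (+1)  2176: Mon (+1)  2177: Wed (+2)  2178: Thu (+1)  2179: Fri (+1)
  2180: Sat (+1)  2181: Mon (+2)  2182: Tue (+1) ✓  2183: Wed (+1)
Tuesday years: 2132, 2137, 2143, 2154, 2160, 2165, 2171, 2182 — 8 in total.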